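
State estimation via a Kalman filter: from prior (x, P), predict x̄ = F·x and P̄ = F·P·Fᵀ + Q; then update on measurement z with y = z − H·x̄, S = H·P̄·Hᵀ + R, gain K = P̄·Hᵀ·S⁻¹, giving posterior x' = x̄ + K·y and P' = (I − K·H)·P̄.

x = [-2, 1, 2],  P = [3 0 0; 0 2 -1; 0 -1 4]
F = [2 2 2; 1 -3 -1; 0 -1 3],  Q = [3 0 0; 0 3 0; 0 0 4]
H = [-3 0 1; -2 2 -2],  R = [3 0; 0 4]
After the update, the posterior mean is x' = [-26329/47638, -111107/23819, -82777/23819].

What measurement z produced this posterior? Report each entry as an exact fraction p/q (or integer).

z = [-2, -1]

x̄ = F·x = [2, -7, 5]
P̄ = F·P·Fᵀ + Q = [31 -6 16; -6 22 2; 16 2 48]
S = H·P̄·Hᵀ + R = [234 194; 194 568]
K = P̄·Hᵀ·S⁻¹ = [-5793/23819 -4933/47638; 318/23819 2072/23819; 6014/23819 -7254/23819]
x' − x̄ = [-121605/47638, 55626/23819, -201872/23819] = K·y
y = (KᵀK)⁻¹·Kᵀ·(x' − x̄) = [-1, 27]
z = y + H·x̄ = [-1, 27] + [-1, -28] = [-2, -1]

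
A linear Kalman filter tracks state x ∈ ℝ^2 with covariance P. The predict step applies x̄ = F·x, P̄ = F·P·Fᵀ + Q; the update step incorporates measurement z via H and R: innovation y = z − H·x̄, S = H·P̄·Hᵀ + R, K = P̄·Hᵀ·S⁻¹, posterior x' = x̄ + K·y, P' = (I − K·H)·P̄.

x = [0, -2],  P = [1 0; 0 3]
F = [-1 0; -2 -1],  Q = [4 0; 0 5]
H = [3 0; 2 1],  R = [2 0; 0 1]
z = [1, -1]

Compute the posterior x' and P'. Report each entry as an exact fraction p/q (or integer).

x' = [111/631, -676/631]
P' = [122/631 -220/631; -220/631 976/631]

x̄ = F·x = [0, 2]
P̄ = F·P·Fᵀ + Q = [5 2; 2 12]
y = z − H·x̄ = [1, -3]
S = H·P̄·Hᵀ + R = [47 36; 36 41]
K = P̄·Hᵀ·S⁻¹ = [183/631 24/631; -330/631 536/631]
x' = x̄ + K·y = [111/631, -676/631]
P' = (I − K·H)·P̄ = [122/631 -220/631; -220/631 976/631]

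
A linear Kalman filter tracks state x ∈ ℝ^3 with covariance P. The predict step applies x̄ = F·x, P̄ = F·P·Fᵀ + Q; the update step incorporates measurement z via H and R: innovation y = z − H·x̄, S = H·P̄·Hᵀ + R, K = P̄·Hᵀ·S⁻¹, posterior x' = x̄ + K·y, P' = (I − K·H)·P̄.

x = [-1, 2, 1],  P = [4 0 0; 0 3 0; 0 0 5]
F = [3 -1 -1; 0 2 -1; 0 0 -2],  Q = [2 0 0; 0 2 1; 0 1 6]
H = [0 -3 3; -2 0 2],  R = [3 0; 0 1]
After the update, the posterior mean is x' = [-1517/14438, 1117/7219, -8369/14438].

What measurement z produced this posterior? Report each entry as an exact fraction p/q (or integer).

z = [-2, -1]

x̄ = F·x = [-6, 3, -2]
P̄ = F·P·Fᵀ + Q = [46 -1 10; -1 19 11; 10 11 26]
S = H·P̄·Hᵀ + R = [210 24; 24 209]
K = P̄·Hᵀ·S⁻¹ = [2875/14438 -2652/7219; -932/7219 936/7219; 2879/14438 940/7219]
x' − x̄ = [85111/14438, -20540/7219, 20507/14438] = K·y
y = (KᵀK)⁻¹·Kᵀ·(x' − x̄) = [13, -9]
z = y + H·x̄ = [13, -9] + [-15, 8] = [-2, -1]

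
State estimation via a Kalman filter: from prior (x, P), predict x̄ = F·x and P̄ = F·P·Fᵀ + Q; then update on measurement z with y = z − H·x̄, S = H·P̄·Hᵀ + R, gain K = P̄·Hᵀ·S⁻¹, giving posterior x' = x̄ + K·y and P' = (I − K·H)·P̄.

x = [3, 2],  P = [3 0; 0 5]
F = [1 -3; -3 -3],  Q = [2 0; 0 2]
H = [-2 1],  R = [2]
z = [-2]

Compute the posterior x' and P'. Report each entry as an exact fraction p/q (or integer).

x' = [-211/33, -983/66]
P' = [626/33 1220/33; 1220/33 2441/33]

x̄ = F·x = [-3, -15]
P̄ = F·P·Fᵀ + Q = [50 36; 36 74]
y = z − H·x̄ = [7]
S = H·P̄·Hᵀ + R = [132]
K = P̄·Hᵀ·S⁻¹ = [-16/33; 1/66]
x' = x̄ + K·y = [-211/33, -983/66]
P' = (I − K·H)·P̄ = [626/33 1220/33; 1220/33 2441/33]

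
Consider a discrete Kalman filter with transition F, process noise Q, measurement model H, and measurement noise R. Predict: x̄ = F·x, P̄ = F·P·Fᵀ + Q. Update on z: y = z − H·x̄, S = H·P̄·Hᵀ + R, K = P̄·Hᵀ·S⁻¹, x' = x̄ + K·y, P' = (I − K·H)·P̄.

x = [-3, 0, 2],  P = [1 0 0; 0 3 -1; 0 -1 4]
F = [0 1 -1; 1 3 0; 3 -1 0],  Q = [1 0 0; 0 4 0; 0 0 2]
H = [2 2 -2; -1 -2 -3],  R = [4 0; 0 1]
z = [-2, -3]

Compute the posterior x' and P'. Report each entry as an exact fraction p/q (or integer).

x' = [-29188/19001, 24411/19001, 11087/19001]
P' = [56210/19001 -42132/19001 9624/19001; -42132/19001 38968/19001 -10882/19001; 9624/19001 -10882/19001 5354/19001]

x̄ = F·x = [-2, -3, -9]
P̄ = F·P·Fᵀ + Q = [10 12 -4; 12 32 -6; -4 -6 14]
y = z − H·x̄ = [-10, -38]
S = H·P̄·Hᵀ + R = [404 -108; -108 217]
K = P̄·Hᵀ·S⁻¹ = [2227/19001 -818/19001; 3859/19001 -3158/19001; -3306/19001 -3922/19001]
x' = x̄ + K·y = [-29188/19001, 24411/19001, 11087/19001]
P' = (I − K·H)·P̄ = [56210/19001 -42132/19001 9624/19001; -42132/19001 38968/19001 -10882/19001; 9624/19001 -10882/19001 5354/19001]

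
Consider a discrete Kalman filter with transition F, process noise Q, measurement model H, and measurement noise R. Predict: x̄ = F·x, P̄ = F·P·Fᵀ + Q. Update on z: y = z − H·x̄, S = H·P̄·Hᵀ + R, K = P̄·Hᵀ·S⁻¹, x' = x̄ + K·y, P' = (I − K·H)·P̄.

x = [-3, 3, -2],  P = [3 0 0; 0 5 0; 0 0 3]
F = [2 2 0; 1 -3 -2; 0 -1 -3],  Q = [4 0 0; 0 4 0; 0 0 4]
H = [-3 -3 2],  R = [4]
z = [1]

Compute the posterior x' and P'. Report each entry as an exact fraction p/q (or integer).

x' = [406/85, -577/170, 933/340]
P' = [2276/85 -2796/85 -808/85; -2796/85 4711/85 5691/170; -808/85 5691/170 12231/340]

x̄ = F·x = [0, -8, 3]
P̄ = F·P·Fᵀ + Q = [36 -24 -10; -24 64 33; -10 33 36]
y = z − H·x̄ = [-29]
S = H·P̄·Hᵀ + R = [340]
K = P̄·Hᵀ·S⁻¹ = [-14/85; -27/170; 3/340]
x' = x̄ + K·y = [406/85, -577/170, 933/340]
P' = (I − K·H)·P̄ = [2276/85 -2796/85 -808/85; -2796/85 4711/85 5691/170; -808/85 5691/170 12231/340]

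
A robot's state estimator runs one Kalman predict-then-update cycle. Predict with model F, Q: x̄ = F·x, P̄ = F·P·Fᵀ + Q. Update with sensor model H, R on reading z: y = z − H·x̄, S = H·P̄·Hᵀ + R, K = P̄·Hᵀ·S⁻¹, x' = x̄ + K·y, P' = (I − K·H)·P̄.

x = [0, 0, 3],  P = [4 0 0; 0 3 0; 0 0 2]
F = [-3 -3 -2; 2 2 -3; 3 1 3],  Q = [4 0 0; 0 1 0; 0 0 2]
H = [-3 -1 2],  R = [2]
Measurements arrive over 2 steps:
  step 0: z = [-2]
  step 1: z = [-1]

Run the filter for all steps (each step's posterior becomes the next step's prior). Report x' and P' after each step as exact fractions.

step 0: x̄ = F·x = [-6, -9, 9]
step 0: P̄ = F·P·Fᵀ + Q = [75 -30 -57; -30 47 12; -57 12 59]
step 0: y = z − H·x̄ = [-47]
step 0: S = H·P̄·Hᵀ + R = [1416]
step 0: K = P̄·Hᵀ·S⁻¹ = [-103/472; 67/1416; 277/1416]
step 0: x' = x̄ + K·y = [2009/472, -15893/1416, -275/1416]
step 0: P' = (I − K·H)·P̄ = [3573/472 -7259/472 1627/472; -7259/472 62063/1416 -1567/1416; 1627/472 -1567/1416 6815/1416]
step 1: x̄ = F·x = [7537/354, -18907/1416, 1363/1416]
step 1: P̄ = F·P·Fᵀ + Q = [41968/177 -29477/354 -29551/354; -29477/354 139895/1416 -66455/1416; -29551/354 -66455/1416 170495/1416]
step 1: y = z − H·x̄ = [22465/472]
step 1: S = H·P̄·Hᵀ + R = [1607741/472]
step 1: K = P̄·Hᵀ·S⁻¹ = [-375244/1607741; 26973/1607741; 254019/1607741]
step 1: x' = x̄ + K·y = [49111454/4823223, -60550241/4823223, 40913054/4823223]
step 1: P' = (I − K·H)·P̄ = [248655118/4823223 -337290586/4823223 203211652/4823223; -337290586/4823223 471890464/4823223 -269909728/4823223; 203211652/4823223 -269909728/4823223 170624671/4823223]

step 0: x' = [2009/472, -15893/1416, -275/1416], P' = [3573/472 -7259/472 1627/472; -7259/472 62063/1416 -1567/1416; 1627/472 -1567/1416 6815/1416]
step 1: x' = [49111454/4823223, -60550241/4823223, 40913054/4823223], P' = [248655118/4823223 -337290586/4823223 203211652/4823223; -337290586/4823223 471890464/4823223 -269909728/4823223; 203211652/4823223 -269909728/4823223 170624671/4823223]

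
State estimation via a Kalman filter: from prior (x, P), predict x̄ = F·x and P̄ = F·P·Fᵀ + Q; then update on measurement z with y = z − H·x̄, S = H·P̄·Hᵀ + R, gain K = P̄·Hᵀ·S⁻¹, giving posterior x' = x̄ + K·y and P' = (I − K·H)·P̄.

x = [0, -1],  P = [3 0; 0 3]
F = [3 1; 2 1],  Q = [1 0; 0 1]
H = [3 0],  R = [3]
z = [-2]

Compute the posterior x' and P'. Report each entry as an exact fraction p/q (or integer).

x' = [-63/94, -73/94]
P' = [31/94 21/94; 21/94 181/94]

x̄ = F·x = [-1, -1]
P̄ = F·P·Fᵀ + Q = [31 21; 21 16]
y = z − H·x̄ = [1]
S = H·P̄·Hᵀ + R = [282]
K = P̄·Hᵀ·S⁻¹ = [31/94; 21/94]
x' = x̄ + K·y = [-63/94, -73/94]
P' = (I − K·H)·P̄ = [31/94 21/94; 21/94 181/94]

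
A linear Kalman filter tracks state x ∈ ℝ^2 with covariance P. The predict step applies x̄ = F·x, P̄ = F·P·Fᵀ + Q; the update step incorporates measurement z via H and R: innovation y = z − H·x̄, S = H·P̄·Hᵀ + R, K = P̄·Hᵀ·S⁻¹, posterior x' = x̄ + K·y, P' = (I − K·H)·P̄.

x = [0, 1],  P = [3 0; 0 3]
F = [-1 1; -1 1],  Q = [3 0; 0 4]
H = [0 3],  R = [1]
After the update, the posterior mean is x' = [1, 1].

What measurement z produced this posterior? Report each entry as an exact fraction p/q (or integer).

z = [3]

x̄ = F·x = [1, 1]
P̄ = F·P·Fᵀ + Q = [9 6; 6 10]
S = H·P̄·Hᵀ + R = [91]
K = P̄·Hᵀ·S⁻¹ = [18/91; 30/91]
x' − x̄ = [0, 0] = K·y
y = (KᵀK)⁻¹·Kᵀ·(x' − x̄) = [0]
z = y + H·x̄ = [0] + [3] = [3]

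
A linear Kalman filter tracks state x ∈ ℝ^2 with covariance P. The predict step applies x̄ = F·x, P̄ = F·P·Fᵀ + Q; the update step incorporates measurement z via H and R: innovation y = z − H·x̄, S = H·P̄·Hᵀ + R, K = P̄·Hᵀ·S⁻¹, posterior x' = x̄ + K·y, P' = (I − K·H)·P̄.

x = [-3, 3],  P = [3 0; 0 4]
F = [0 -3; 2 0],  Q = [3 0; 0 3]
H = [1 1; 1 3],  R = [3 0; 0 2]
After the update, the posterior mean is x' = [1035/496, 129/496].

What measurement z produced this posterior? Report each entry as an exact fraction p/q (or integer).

x̄ = F·x = [-9, -6]
P̄ = F·P·Fᵀ + Q = [39 0; 0 15]
S = H·P̄·Hᵀ + R = [57 84; 84 176]
K = P̄·Hᵀ·S⁻¹ = [299/248 -351/992; -95/248 435/992]
x' − x̄ = [5499/496, 3105/496] = K·y
y = (KᵀK)⁻¹·Kᵀ·(x' − x̄) = [18, 30]
z = y + H·x̄ = [18, 30] + [-15, -27] = [3, 3]

z = [3, 3]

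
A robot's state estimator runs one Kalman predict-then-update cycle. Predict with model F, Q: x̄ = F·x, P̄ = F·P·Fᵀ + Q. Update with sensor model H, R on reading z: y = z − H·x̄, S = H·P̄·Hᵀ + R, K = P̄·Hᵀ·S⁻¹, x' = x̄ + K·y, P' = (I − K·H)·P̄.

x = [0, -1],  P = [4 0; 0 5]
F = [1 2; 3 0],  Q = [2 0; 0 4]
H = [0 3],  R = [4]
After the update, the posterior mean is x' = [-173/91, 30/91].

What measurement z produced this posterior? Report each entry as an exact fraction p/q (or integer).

z = [1]

x̄ = F·x = [-2, 0]
P̄ = F·P·Fᵀ + Q = [26 12; 12 40]
S = H·P̄·Hᵀ + R = [364]
K = P̄·Hᵀ·S⁻¹ = [9/91; 30/91]
x' − x̄ = [9/91, 30/91] = K·y
y = (KᵀK)⁻¹·Kᵀ·(x' − x̄) = [1]
z = y + H·x̄ = [1] + [0] = [1]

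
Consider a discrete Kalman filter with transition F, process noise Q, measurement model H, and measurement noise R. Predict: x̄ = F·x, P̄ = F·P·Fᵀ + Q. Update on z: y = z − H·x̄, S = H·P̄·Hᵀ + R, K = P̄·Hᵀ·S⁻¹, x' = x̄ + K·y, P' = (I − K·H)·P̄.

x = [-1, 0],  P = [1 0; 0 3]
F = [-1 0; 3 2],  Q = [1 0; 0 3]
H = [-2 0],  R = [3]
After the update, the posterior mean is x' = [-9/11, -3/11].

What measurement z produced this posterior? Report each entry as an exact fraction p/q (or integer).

x̄ = F·x = [1, -3]
P̄ = F·P·Fᵀ + Q = [2 -3; -3 24]
S = H·P̄·Hᵀ + R = [11]
K = P̄·Hᵀ·S⁻¹ = [-4/11; 6/11]
x' − x̄ = [-20/11, 30/11] = K·y
y = (KᵀK)⁻¹·Kᵀ·(x' − x̄) = [5]
z = y + H·x̄ = [5] + [-2] = [3]

z = [3]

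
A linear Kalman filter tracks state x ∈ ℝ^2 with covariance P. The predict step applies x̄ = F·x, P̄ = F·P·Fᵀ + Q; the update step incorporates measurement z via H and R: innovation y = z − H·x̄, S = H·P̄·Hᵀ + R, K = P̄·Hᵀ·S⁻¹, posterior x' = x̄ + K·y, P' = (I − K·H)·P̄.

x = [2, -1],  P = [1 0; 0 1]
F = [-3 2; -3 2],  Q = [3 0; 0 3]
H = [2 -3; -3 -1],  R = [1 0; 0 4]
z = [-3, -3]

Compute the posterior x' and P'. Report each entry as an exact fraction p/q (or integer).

x̄ = F·x = [-8, -8]
P̄ = F·P·Fᵀ + Q = [16 13; 13 16]
y = z − H·x̄ = [-11, -35]
S = H·P̄·Hᵀ + R = [53 43; 43 242]
K = P̄·Hᵀ·S⁻¹ = [929/10977 -2932/10977; -2959/10977 -1969/10977]
x' = x̄ + K·y = [4585/10977, 13648/10977]
P' = (I − K·H)·P̄ = [3283/10977 1879/10977; 1879/10977 2239/10977]

x' = [4585/10977, 13648/10977]
P' = [3283/10977 1879/10977; 1879/10977 2239/10977]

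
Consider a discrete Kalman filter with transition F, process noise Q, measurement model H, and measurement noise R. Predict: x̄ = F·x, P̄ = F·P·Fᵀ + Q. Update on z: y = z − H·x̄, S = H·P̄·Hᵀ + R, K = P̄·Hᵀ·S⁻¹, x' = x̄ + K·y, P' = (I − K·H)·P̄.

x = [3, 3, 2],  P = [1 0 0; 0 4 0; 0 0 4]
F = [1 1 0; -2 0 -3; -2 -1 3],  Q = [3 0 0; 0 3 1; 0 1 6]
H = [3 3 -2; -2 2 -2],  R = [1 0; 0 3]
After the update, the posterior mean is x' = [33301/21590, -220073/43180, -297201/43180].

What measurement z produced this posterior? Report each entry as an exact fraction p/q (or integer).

z = [3, 1]

x̄ = F·x = [6, -12, -3]
P̄ = F·P·Fᵀ + Q = [8 -2 -6; -2 43 -31; -6 -31 50]
S = H·P̄·Hᵀ + R = [1068 732; 732 623]
K = P̄·Hᵀ·S⁻¹ = [4091/21590 -2542/10795; 3991/129540 2243/10795; -21653/129540 -479/10795]
x' − x̄ = [-96239/21590, 298087/43180, -167661/43180] = K·y
y = (KᵀK)⁻¹·Kᵀ·(x' − x̄) = [15, 31]
z = y + H·x̄ = [15, 31] + [-12, -30] = [3, 1]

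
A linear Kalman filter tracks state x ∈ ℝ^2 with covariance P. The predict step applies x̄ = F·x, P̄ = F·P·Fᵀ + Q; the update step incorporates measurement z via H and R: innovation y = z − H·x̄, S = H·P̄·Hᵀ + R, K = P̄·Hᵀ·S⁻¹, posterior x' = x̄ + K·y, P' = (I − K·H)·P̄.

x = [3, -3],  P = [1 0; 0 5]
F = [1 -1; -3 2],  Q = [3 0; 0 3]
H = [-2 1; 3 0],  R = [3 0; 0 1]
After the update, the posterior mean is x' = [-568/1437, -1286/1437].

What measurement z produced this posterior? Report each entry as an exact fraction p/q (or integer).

z = [1, -1]

x̄ = F·x = [6, -15]
P̄ = F·P·Fᵀ + Q = [9 -13; -13 32]
S = H·P̄·Hᵀ + R = [123 -93; -93 82]
K = P̄·Hᵀ·S⁻¹ = [-31/1437 146/479; 1129/1437 199/479]
x' − x̄ = [-9190/1437, 20269/1437] = K·y
y = (KᵀK)⁻¹·Kᵀ·(x' − x̄) = [28, -19]
z = y + H·x̄ = [28, -19] + [-27, 18] = [1, -1]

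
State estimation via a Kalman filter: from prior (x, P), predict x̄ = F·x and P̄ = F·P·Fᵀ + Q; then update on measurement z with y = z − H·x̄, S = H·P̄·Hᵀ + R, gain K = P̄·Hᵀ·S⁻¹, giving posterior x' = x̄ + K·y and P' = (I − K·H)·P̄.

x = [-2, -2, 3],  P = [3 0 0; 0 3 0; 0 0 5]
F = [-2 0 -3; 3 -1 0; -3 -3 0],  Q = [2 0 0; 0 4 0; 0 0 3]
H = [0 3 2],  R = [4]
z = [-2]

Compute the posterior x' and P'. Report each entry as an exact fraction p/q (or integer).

x̄ = F·x = [-5, -4, 12]
P̄ = F·P·Fᵀ + Q = [59 -18 18; -18 34 -18; 18 -18 57]
y = z − H·x̄ = [-14]
S = H·P̄·Hᵀ + R = [322]
K = P̄·Hᵀ·S⁻¹ = [-9/161; 33/161; 30/161]
x' = x̄ + K·y = [-97/23, -158/23, 216/23]
P' = (I − K·H)·P̄ = [9337/161 -2304/161 3438/161; -2304/161 3296/161 -4878/161; 3438/161 -4878/161 7377/161]

x' = [-97/23, -158/23, 216/23]
P' = [9337/161 -2304/161 3438/161; -2304/161 3296/161 -4878/161; 3438/161 -4878/161 7377/161]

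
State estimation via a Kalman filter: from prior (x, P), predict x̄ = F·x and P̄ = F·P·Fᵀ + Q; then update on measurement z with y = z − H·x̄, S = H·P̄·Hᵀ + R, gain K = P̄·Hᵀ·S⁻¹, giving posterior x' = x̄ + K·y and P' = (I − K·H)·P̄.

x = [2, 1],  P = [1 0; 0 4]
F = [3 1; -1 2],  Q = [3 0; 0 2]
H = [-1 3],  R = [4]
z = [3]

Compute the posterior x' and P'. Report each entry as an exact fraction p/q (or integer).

x̄ = F·x = [7, 0]
P̄ = F·P·Fᵀ + Q = [16 5; 5 19]
y = z − H·x̄ = [10]
S = H·P̄·Hᵀ + R = [161]
K = P̄·Hᵀ·S⁻¹ = [-1/161; 52/161]
x' = x̄ + K·y = [1117/161, 520/161]
P' = (I − K·H)·P̄ = [2575/161 857/161; 857/161 355/161]

x' = [1117/161, 520/161]
P' = [2575/161 857/161; 857/161 355/161]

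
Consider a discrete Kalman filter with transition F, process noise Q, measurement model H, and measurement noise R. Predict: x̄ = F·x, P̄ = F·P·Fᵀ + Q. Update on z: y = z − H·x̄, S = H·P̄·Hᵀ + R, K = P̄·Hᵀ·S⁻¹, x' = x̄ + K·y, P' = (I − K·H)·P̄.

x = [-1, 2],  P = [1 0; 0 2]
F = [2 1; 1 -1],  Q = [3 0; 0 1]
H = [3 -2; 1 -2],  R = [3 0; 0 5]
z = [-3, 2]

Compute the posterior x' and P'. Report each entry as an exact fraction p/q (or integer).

x̄ = F·x = [0, -3]
P̄ = F·P·Fᵀ + Q = [9 0; 0 4]
y = z − H·x̄ = [-9, -4]
S = H·P̄·Hᵀ + R = [100 43; 43 30]
K = P̄·Hᵀ·S⁻¹ = [423/1151 -261/1151; 104/1151 -456/1151]
x' = x̄ + K·y = [-2763/1151, -2565/1151]
P' = (I − K·H)·P̄ = [1287/1151 1296/1151; 1296/1151 1788/1151]

x' = [-2763/1151, -2565/1151]
P' = [1287/1151 1296/1151; 1296/1151 1788/1151]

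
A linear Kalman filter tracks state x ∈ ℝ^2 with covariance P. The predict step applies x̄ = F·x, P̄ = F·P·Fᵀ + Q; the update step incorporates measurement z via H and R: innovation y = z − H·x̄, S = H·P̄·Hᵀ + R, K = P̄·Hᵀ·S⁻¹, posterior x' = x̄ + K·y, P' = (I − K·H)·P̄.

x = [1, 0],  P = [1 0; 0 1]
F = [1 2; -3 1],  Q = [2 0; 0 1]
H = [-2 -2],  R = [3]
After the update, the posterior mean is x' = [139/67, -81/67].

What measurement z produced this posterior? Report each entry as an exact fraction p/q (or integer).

z = [-2]

x̄ = F·x = [1, -3]
P̄ = F·P·Fᵀ + Q = [7 -1; -1 11]
S = H·P̄·Hᵀ + R = [67]
K = P̄·Hᵀ·S⁻¹ = [-12/67; -20/67]
x' − x̄ = [72/67, 120/67] = K·y
y = (KᵀK)⁻¹·Kᵀ·(x' − x̄) = [-6]
z = y + H·x̄ = [-6] + [4] = [-2]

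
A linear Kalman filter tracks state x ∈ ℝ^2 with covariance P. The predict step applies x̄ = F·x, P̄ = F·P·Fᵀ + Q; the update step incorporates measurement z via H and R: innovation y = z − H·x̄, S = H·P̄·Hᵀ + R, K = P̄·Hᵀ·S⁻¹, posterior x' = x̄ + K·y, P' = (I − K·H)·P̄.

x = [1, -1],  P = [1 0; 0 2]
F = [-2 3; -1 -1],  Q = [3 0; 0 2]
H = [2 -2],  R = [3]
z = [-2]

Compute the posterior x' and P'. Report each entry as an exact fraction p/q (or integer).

x̄ = F·x = [-5, 0]
P̄ = F·P·Fᵀ + Q = [25 -4; -4 5]
y = z − H·x̄ = [8]
S = H·P̄·Hᵀ + R = [155]
K = P̄·Hᵀ·S⁻¹ = [58/155; -18/155]
x' = x̄ + K·y = [-311/155, -144/155]
P' = (I − K·H)·P̄ = [511/155 424/155; 424/155 451/155]

x' = [-311/155, -144/155]
P' = [511/155 424/155; 424/155 451/155]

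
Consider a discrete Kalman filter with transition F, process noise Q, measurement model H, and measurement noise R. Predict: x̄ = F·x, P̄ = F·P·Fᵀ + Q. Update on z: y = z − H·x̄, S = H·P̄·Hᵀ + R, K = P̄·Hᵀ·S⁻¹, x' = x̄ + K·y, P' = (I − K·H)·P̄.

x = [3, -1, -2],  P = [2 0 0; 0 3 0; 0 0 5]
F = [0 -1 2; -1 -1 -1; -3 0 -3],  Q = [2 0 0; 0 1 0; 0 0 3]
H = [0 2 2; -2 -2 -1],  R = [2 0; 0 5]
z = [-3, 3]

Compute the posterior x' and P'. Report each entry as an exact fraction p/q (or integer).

x' = [-24864/17539, 17127/17539, -43158/17539]
P' = [24721/17539 -8769/17539 3756/17539; -8769/17539 25850/17539 -24147/17539; 3756/17539 -24147/17539 31152/17539]

x̄ = F·x = [-3, 0, -3]
P̄ = F·P·Fᵀ + Q = [25 -7 -30; -7 11 21; -30 21 66]
y = z − H·x̄ = [3, -6]
S = H·P̄·Hᵀ + R = [478 -154; -154 123]
K = P̄·Hᵀ·S⁻¹ = [-5013/17539 -7132/17539; 1703/17539 -2003/17539; 7005/17539 1926/17539]
x' = x̄ + K·y = [-24864/17539, 17127/17539, -43158/17539]
P' = (I − K·H)·P̄ = [24721/17539 -8769/17539 3756/17539; -8769/17539 25850/17539 -24147/17539; 3756/17539 -24147/17539 31152/17539]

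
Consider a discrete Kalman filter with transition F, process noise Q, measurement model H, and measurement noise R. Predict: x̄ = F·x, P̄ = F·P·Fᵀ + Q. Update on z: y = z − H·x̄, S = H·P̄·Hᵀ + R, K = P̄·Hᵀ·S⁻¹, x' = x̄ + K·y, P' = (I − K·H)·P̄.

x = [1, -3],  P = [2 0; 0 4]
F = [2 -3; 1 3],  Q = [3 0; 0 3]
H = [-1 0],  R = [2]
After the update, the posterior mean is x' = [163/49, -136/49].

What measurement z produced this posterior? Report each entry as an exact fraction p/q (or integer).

x̄ = F·x = [11, -8]
P̄ = F·P·Fᵀ + Q = [47 -32; -32 41]
S = H·P̄·Hᵀ + R = [49]
K = P̄·Hᵀ·S⁻¹ = [-47/49; 32/49]
x' − x̄ = [-376/49, 256/49] = K·y
y = (KᵀK)⁻¹·Kᵀ·(x' − x̄) = [8]
z = y + H·x̄ = [8] + [-11] = [-3]

z = [-3]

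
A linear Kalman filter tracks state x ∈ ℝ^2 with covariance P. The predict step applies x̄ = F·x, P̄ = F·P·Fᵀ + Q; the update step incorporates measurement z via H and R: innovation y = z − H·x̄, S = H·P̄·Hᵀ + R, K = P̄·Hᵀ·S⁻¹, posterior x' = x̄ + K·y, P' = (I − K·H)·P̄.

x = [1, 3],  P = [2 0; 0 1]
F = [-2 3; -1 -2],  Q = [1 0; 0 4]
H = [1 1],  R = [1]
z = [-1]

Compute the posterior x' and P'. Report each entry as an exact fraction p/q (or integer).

x̄ = F·x = [7, -7]
P̄ = F·P·Fᵀ + Q = [18 -2; -2 10]
y = z − H·x̄ = [-1]
S = H·P̄·Hᵀ + R = [25]
K = P̄·Hᵀ·S⁻¹ = [16/25; 8/25]
x' = x̄ + K·y = [159/25, -183/25]
P' = (I − K·H)·P̄ = [194/25 -178/25; -178/25 186/25]

x' = [159/25, -183/25]
P' = [194/25 -178/25; -178/25 186/25]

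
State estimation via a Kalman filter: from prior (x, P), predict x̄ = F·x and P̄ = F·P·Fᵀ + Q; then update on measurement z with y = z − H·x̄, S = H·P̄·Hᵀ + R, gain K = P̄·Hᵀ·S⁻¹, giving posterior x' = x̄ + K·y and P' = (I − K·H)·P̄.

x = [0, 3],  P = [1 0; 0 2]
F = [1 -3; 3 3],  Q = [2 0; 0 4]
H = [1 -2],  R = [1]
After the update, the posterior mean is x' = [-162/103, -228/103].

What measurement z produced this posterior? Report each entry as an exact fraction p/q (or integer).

x̄ = F·x = [-9, 9]
P̄ = F·P·Fᵀ + Q = [21 -15; -15 31]
S = H·P̄·Hᵀ + R = [206]
K = P̄·Hᵀ·S⁻¹ = [51/206; -77/206]
x' − x̄ = [765/103, -1155/103] = K·y
y = (KᵀK)⁻¹·Kᵀ·(x' − x̄) = [30]
z = y + H·x̄ = [30] + [-27] = [3]

z = [3]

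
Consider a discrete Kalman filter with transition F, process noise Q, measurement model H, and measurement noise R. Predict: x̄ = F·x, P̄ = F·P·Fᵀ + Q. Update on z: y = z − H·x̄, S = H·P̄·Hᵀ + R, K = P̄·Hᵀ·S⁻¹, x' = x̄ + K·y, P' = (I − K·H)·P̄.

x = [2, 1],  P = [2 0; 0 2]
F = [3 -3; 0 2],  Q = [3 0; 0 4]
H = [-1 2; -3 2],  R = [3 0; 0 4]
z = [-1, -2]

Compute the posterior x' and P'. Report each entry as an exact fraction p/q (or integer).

x̄ = F·x = [3, 2]
P̄ = F·P·Fᵀ + Q = [39 -12; -12 12]
y = z − H·x̄ = [-2, 3]
S = H·P̄·Hᵀ + R = [138 261; 261 547]
K = P̄·Hᵀ·S⁻¹ = [156/491 -201/491; 1344/2455 -372/2455]
x' = x̄ + K·y = [558/491, 1106/2455]
P' = (I − K·H)·P̄ = [636/491 552/491; 552/491 3396/2455]

x' = [558/491, 1106/2455]
P' = [636/491 552/491; 552/491 3396/2455]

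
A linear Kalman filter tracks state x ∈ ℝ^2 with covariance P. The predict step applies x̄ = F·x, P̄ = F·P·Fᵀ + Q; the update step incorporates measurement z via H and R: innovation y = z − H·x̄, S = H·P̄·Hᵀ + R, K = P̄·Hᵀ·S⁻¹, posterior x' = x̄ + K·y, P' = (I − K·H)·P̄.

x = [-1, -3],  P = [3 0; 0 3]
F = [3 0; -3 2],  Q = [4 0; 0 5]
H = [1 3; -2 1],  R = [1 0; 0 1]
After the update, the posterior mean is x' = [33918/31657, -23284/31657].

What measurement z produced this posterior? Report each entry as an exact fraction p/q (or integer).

z = [-1, -3]

x̄ = F·x = [-3, -3]
P̄ = F·P·Fᵀ + Q = [31 -27; -27 44]
S = H·P̄·Hᵀ + R = [266 205; 205 277]
K = P̄·Hᵀ·S⁻¹ = [4395/31657 -13424/31657; 8995/31657 4543/31657]
x' − x̄ = [128889/31657, 71687/31657] = K·y
y = (KᵀK)⁻¹·Kᵀ·(x' − x̄) = [11, -6]
z = y + H·x̄ = [11, -6] + [-12, 3] = [-1, -3]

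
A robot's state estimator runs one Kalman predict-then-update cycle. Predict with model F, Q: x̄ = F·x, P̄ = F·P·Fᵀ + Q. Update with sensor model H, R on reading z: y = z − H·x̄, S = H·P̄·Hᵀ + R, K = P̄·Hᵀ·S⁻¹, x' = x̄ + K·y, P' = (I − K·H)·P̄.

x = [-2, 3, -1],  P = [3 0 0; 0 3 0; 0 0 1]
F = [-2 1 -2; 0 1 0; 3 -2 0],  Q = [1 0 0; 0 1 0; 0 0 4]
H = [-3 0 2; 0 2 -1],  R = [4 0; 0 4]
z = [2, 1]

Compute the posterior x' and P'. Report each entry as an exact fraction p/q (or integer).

x̄ = F·x = [9, 3, -12]
P̄ = F·P·Fᵀ + Q = [20 3 -24; 3 4 -6; -24 -6 43]
y = z − H·x̄ = [53, -17]
S = H·P̄·Hᵀ + R = [644 -200; -200 87]
K = P̄·Hᵀ·S⁻¹ = [-849/4007 -570/4007; 973/16028 1204/4007; 1373/8014 -955/4007]
x' = x̄ + K·y = [756/4007, 17781/16028, 9071/8014]
P' = (I − K·H)·P̄ = [5548/4007 2172/4007 6624/4007; 2172/4007 17121/16028 7489/8014; 6624/4007 7489/8014 11309/4007]

x' = [756/4007, 17781/16028, 9071/8014]
P' = [5548/4007 2172/4007 6624/4007; 2172/4007 17121/16028 7489/8014; 6624/4007 7489/8014 11309/4007]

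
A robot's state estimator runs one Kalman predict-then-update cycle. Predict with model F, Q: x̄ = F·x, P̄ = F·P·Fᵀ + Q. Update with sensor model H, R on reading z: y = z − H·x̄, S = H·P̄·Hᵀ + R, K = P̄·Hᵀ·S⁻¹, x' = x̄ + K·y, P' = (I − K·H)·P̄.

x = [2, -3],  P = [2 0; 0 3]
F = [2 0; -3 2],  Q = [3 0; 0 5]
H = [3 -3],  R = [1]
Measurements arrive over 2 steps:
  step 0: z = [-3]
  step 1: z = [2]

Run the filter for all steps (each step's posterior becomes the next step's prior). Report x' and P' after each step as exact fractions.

step 0: x' = [-995/631, -381/631], P' = [2180/631 2157/631; 2157/631 2204/631]
step 1: x' = [277715/227647, 130584/227647], P' = [591806/227647 576741/227647; 576741/227647 586900/227647]

step 0: x̄ = F·x = [4, -12]
step 0: P̄ = F·P·Fᵀ + Q = [11 -12; -12 35]
step 0: y = z − H·x̄ = [-51]
step 0: S = H·P̄·Hᵀ + R = [631]
step 0: K = P̄·Hᵀ·S⁻¹ = [69/631; -141/631]
step 0: x' = x̄ + K·y = [-995/631, -381/631]
step 0: P' = (I − K·H)·P̄ = [2180/631 2157/631; 2157/631 2204/631]
step 1: x̄ = F·x = [-1990/631, 2223/631]
step 1: P̄ = F·P·Fᵀ + Q = [10613/631 -4452/631; -4452/631 5707/631]
step 1: y = z − H·x̄ = [13901/631]
step 1: S = H·P̄·Hᵀ + R = [227647/631]
step 1: K = P̄·Hᵀ·S⁻¹ = [45195/227647; -30477/227647]
step 1: x' = x̄ + K·y = [277715/227647, 130584/227647]
step 1: P' = (I − K·H)·P̄ = [591806/227647 576741/227647; 576741/227647 586900/227647]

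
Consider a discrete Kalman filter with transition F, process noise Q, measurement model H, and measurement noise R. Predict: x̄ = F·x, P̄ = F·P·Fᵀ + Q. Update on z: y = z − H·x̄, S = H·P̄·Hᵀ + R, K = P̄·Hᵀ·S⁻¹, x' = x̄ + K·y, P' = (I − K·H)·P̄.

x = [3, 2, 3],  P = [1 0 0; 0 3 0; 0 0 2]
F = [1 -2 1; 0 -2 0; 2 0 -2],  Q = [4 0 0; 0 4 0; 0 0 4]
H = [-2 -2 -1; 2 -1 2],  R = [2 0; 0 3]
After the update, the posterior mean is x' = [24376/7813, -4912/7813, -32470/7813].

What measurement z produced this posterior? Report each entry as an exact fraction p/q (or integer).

x̄ = F·x = [2, -4, 0]
P̄ = F·P·Fᵀ + Q = [19 12 -2; 12 16 0; -2 0 16]
S = H·P̄·Hᵀ + R = [246 -88; -88 95]
K = P̄·Hᵀ·S⁻¹ = [-1882/7813 66/7813; -2308/7813 -1480/7813; 662/7813 2916/7813]
x' − x̄ = [8750/7813, 26340/7813, -32470/7813] = K·y
y = (KᵀK)⁻¹·Kᵀ·(x' − x̄) = [-5, -10]
z = y + H·x̄ = [-5, -10] + [4, 8] = [-1, -2]

z = [-1, -2]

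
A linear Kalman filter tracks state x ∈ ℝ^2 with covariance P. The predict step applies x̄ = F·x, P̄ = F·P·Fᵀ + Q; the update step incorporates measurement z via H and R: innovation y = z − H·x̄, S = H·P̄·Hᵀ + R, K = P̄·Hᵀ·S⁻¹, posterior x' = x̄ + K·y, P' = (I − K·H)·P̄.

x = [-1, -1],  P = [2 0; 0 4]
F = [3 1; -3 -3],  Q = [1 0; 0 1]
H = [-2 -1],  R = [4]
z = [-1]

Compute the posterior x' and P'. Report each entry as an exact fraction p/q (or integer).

x' = [-76/31, 171/31]
P' = [457/31 -850/31; -850/31 1680/31]

x̄ = F·x = [-4, 6]
P̄ = F·P·Fᵀ + Q = [23 -30; -30 55]
y = z − H·x̄ = [-3]
S = H·P̄·Hᵀ + R = [31]
K = P̄·Hᵀ·S⁻¹ = [-16/31; 5/31]
x' = x̄ + K·y = [-76/31, 171/31]
P' = (I − K·H)·P̄ = [457/31 -850/31; -850/31 1680/31]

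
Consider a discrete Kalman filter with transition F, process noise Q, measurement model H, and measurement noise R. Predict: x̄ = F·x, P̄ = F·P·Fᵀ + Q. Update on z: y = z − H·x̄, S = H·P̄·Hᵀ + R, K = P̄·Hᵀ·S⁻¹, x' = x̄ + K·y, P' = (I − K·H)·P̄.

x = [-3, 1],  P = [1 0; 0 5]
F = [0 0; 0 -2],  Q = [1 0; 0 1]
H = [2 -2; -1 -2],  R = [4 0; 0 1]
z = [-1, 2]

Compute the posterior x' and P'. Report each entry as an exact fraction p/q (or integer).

x̄ = F·x = [0, -2]
P̄ = F·P·Fᵀ + Q = [1 0; 0 21]
y = z − H·x̄ = [-5, -2]
S = H·P̄·Hᵀ + R = [92 82; 82 86]
K = P̄·Hᵀ·S⁻¹ = [127/594 -64/297; -14/99 -35/99]
x' = x̄ + K·y = [-379/594, -58/99]
P' = (I − K·H)·P̄ = [106/297 -7/99; -7/99 7/33]

x' = [-379/594, -58/99]
P' = [106/297 -7/99; -7/99 7/33]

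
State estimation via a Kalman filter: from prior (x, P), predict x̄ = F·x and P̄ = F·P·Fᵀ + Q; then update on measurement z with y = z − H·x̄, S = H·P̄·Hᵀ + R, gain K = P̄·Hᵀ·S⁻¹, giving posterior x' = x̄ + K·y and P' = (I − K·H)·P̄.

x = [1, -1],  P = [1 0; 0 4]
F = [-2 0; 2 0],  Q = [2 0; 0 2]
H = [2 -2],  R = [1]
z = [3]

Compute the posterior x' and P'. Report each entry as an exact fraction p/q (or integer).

x̄ = F·x = [-2, 2]
P̄ = F·P·Fᵀ + Q = [6 -4; -4 6]
y = z − H·x̄ = [11]
S = H·P̄·Hᵀ + R = [81]
K = P̄·Hᵀ·S⁻¹ = [20/81; -20/81]
x' = x̄ + K·y = [58/81, -58/81]
P' = (I − K·H)·P̄ = [86/81 76/81; 76/81 86/81]

x' = [58/81, -58/81]
P' = [86/81 76/81; 76/81 86/81]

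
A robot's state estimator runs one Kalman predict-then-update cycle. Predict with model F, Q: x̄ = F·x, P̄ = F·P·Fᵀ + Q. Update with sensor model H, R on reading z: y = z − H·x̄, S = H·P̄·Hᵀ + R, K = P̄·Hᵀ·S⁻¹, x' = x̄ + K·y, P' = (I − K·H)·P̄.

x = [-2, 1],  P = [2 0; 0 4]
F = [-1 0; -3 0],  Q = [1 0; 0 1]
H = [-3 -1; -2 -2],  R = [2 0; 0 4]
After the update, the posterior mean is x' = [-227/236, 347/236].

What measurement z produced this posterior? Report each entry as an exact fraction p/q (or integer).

z = [3, -3]

x̄ = F·x = [2, 6]
P̄ = F·P·Fᵀ + Q = [3 6; 6 19]
S = H·P̄·Hᵀ + R = [84 104; 104 140]
K = P̄·Hᵀ·S⁻¹ = [-57/236 3/59; 5/236 -22/59]
x' − x̄ = [-699/236, -1069/236] = K·y
y = (KᵀK)⁻¹·Kᵀ·(x' − x̄) = [15, 13]
z = y + H·x̄ = [15, 13] + [-12, -16] = [3, -3]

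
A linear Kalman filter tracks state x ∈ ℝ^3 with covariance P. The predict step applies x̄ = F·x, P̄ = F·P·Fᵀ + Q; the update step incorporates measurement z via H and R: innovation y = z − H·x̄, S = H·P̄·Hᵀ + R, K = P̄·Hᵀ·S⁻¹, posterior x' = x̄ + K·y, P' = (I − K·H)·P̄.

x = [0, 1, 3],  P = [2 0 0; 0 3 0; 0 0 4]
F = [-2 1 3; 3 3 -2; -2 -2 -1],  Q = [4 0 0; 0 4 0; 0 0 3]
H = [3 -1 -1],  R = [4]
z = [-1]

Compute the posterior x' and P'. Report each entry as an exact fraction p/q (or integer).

x̄ = F·x = [10, -3, -5]
P̄ = F·P·Fᵀ + Q = [51 -27 -10; -27 65 -22; -10 -22 27]
y = z − H·x̄ = [-39]
S = H·P̄·Hᵀ + R = [733]
K = P̄·Hᵀ·S⁻¹ = [190/733; -124/733; -35/733]
x' = x̄ + K·y = [-80/733, 2637/733, -2300/733]
P' = (I − K·H)·P̄ = [1283/733 3769/733 -680/733; 3769/733 32269/733 -20466/733; -680/733 -20466/733 18566/733]

x' = [-80/733, 2637/733, -2300/733]
P' = [1283/733 3769/733 -680/733; 3769/733 32269/733 -20466/733; -680/733 -20466/733 18566/733]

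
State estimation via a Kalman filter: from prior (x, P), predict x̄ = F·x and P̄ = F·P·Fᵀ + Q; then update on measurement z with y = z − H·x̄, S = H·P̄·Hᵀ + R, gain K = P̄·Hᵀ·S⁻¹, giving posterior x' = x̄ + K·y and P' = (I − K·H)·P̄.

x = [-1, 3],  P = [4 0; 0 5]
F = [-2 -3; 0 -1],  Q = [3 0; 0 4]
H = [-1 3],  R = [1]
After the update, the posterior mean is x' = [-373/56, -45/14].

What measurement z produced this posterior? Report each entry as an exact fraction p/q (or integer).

z = [-3]

x̄ = F·x = [-7, -3]
P̄ = F·P·Fᵀ + Q = [64 15; 15 9]
S = H·P̄·Hᵀ + R = [56]
K = P̄·Hᵀ·S⁻¹ = [-19/56; 3/14]
x' − x̄ = [19/56, -3/14] = K·y
y = (KᵀK)⁻¹·Kᵀ·(x' − x̄) = [-1]
z = y + H·x̄ = [-1] + [-2] = [-3]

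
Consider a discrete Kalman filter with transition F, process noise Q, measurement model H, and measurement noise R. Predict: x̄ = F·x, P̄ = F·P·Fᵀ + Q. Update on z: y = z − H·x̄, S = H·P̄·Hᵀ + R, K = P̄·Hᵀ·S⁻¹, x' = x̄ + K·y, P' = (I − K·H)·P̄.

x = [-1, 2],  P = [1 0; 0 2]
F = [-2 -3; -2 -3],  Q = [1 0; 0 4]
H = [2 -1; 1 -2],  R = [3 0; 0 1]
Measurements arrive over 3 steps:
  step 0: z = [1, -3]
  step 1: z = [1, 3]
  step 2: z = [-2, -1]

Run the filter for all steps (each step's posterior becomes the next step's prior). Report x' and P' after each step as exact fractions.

step 0: x̄ = F·x = [-4, -4]
step 0: P̄ = F·P·Fᵀ + Q = [23 22; 22 26]
step 0: y = z − H·x̄ = [5, -7]
step 0: S = H·P̄·Hᵀ + R = [33 -12; -12 40]
step 0: K = P̄·Hᵀ·S⁻¹ = [59/98 -135/392; 15/49 -129/196]
step 0: x' = x̄ + K·y = [557/392, 419/196]
step 0: P' = (I − K·H)·P̄ = [517/392 163/196; 163/196 73/98]
step 1: x̄ = F·x = [-907/98, -907/98]
step 1: P̄ = F·P·Fᵀ + Q = [1125/49 1076/49; 1076/49 1272/49]
step 1: y = z − H·x̄ = [1005/98, -613/98]
step 1: S = H·P̄·Hᵀ + R = [1615/49 -586/49; -586/49 1958/49]
step 1: K = P̄·Hᵀ·S⁻¹ = [17315/28763 -19809/57526; 8804/28763 -18930/28763]
step 1: x' = x̄ + K·y = [-106735/115052, -115019/57526]
step 1: P' = (I − K·H)·P̄ = [75863/57526 23918/28763; 23918/28763 21424/28763]
step 2: x̄ = F·x = [225896/28763, 225896/28763]
step 2: P̄ = F·P·Fᵀ + Q = [660321/28763 631558/28763; 631558/28763 746610/28763]
step 2: y = z − H·x̄ = [-283422/28763, 197133/28763]
step 2: S = H·P̄·Hᵀ + R = [947951/28763 -343928/28763; -343928/28763 1149292/28763]
step 2: K = P̄·Hᵀ·S⁻¹ = [5081534/8441279 -11626911/33765116; 2583758/8441279 -11111019/16882558]
step 2: x' = x̄ + K·y = [-14793913/33765116, 5519803/16882558]
step 2: P' = (I − K·H)·P̄ = [44527909/33765116 14038705/16882558; 14038705/16882558 6287431/8441279]

step 0: x' = [557/392, 419/196], P' = [517/392 163/196; 163/196 73/98]
step 1: x' = [-106735/115052, -115019/57526], P' = [75863/57526 23918/28763; 23918/28763 21424/28763]
step 2: x' = [-14793913/33765116, 5519803/16882558], P' = [44527909/33765116 14038705/16882558; 14038705/16882558 6287431/8441279]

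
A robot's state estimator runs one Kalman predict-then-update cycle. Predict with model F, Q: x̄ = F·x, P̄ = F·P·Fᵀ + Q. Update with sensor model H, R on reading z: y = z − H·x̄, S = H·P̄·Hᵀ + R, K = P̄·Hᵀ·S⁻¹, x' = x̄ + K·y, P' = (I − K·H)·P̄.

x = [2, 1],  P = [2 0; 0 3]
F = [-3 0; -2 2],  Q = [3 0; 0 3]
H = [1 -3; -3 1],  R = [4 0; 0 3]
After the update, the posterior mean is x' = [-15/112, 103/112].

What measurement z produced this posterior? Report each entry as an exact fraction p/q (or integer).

x̄ = F·x = [-6, -2]
P̄ = F·P·Fᵀ + Q = [21 12; 12 23]
S = H·P̄·Hᵀ + R = [160 -12; -12 143]
K = P̄·Hᵀ·S⁻¹ = [-2757/22736 -2085/5684; -8307/22736 -691/5684]
x' − x̄ = [657/112, 327/112] = K·y
y = (KᵀK)⁻¹·Kᵀ·(x' − x̄) = [-3, -15]
z = y + H·x̄ = [-3, -15] + [0, 16] = [-3, 1]

z = [-3, 1]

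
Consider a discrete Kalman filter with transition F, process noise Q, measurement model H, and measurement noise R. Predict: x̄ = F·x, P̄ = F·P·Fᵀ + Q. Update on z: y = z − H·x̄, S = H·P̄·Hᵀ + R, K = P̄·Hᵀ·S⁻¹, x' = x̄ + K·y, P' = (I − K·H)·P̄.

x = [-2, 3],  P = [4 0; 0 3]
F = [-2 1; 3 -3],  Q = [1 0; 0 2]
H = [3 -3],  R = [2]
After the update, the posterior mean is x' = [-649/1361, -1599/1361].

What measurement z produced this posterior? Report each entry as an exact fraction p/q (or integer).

z = [2]

x̄ = F·x = [7, -15]
P̄ = F·P·Fᵀ + Q = [20 -33; -33 65]
S = H·P̄·Hᵀ + R = [1361]
K = P̄·Hᵀ·S⁻¹ = [159/1361; -294/1361]
x' − x̄ = [-10176/1361, 18816/1361] = K·y
y = (KᵀK)⁻¹·Kᵀ·(x' − x̄) = [-64]
z = y + H·x̄ = [-64] + [66] = [2]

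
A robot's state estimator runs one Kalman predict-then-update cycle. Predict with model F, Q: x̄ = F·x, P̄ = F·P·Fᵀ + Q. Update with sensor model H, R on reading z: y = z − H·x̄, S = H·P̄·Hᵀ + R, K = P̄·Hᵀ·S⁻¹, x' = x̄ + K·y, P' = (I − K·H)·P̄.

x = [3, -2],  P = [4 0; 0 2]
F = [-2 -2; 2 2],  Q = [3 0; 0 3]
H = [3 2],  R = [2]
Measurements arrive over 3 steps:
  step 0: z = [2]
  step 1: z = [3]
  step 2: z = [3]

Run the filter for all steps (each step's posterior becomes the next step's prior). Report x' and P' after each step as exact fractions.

step 0: x' = [2/65, 58/65], P' = [666/65 -966/65; -966/65 1431/65]
step 1: x' = [-3/95, 138/95], P' = [3978/665 -5718/665; -5718/665 8523/665]
step 2: x' = [-5949/6305, 17604/6305], P' = [27738/6305 -39558/6305; -39558/6305 59283/6305]

step 0: x̄ = F·x = [-2, 2]
step 0: P̄ = F·P·Fᵀ + Q = [27 -24; -24 27]
step 0: y = z − H·x̄ = [4]
step 0: S = H·P̄·Hᵀ + R = [65]
step 0: K = P̄·Hᵀ·S⁻¹ = [33/65; -18/65]
step 0: x' = x̄ + K·y = [2/65, 58/65]
step 0: P' = (I − K·H)·P̄ = [666/65 -966/65; -966/65 1431/65]
step 1: x̄ = F·x = [-24/13, 24/13]
step 1: P̄ = F·P·Fᵀ + Q = [171/13 -132/13; -132/13 171/13]
step 1: y = z − H·x̄ = [63/13]
step 1: S = H·P̄·Hᵀ + R = [665/13]
step 1: K = P̄·Hᵀ·S⁻¹ = [249/665; -54/665]
step 1: x' = x̄ + K·y = [-3/95, 138/95]
step 1: P' = (I − K·H)·P̄ = [3978/665 -5718/665; -5718/665 8523/665]
step 2: x̄ = F·x = [-54/19, 54/19]
step 2: P̄ = F·P·Fᵀ + Q = [1251/133 -852/133; -852/133 1251/133]
step 2: y = z − H·x̄ = [111/19]
step 2: S = H·P̄·Hᵀ + R = [6305/133]
step 2: K = P̄·Hᵀ·S⁻¹ = [2049/6305; -54/6305]
step 2: x' = x̄ + K·y = [-5949/6305, 17604/6305]
step 2: P' = (I − K·H)·P̄ = [27738/6305 -39558/6305; -39558/6305 59283/6305]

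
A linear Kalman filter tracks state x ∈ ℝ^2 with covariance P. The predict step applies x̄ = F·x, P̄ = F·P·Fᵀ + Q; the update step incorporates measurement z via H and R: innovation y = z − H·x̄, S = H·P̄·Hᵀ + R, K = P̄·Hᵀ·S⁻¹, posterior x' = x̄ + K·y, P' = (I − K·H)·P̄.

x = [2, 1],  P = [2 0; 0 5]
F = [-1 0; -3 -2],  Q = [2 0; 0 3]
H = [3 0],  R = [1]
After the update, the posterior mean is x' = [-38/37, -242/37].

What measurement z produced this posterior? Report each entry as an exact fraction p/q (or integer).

z = [-3]

x̄ = F·x = [-2, -8]
P̄ = F·P·Fᵀ + Q = [4 6; 6 41]
S = H·P̄·Hᵀ + R = [37]
K = P̄·Hᵀ·S⁻¹ = [12/37; 18/37]
x' − x̄ = [36/37, 54/37] = K·y
y = (KᵀK)⁻¹·Kᵀ·(x' − x̄) = [3]
z = y + H·x̄ = [3] + [-6] = [-3]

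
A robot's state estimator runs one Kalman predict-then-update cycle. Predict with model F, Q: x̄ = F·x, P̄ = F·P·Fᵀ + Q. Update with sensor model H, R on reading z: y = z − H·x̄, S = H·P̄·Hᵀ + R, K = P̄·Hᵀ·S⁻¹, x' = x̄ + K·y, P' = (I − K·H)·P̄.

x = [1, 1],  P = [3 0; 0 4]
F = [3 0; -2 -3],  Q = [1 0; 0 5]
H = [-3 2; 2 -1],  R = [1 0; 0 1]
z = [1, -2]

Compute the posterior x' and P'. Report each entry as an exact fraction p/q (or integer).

x' = [-2044/1039, -4873/2078]
P' = [2914/1039 4631/1039; 4631/1039 15133/2078]

x̄ = F·x = [3, -5]
P̄ = F·P·Fᵀ + Q = [28 -18; -18 53]
y = z − H·x̄ = [20, -13]
S = H·P̄·Hᵀ + R = [681 -400; -400 238]
K = P̄·Hᵀ·S⁻¹ = [520/1039 1197/1039; 1240/1039 3391/2078]
x' = x̄ + K·y = [-2044/1039, -4873/2078]
P' = (I − K·H)·P̄ = [2914/1039 4631/1039; 4631/1039 15133/2078]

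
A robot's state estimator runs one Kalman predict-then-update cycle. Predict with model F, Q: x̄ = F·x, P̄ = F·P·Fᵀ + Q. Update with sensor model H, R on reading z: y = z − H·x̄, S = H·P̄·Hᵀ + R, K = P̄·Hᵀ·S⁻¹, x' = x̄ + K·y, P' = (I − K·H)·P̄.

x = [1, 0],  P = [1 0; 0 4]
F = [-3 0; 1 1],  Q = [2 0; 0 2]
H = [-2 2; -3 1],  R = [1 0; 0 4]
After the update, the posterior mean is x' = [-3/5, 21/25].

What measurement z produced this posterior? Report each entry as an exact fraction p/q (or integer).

x̄ = F·x = [-3, 1]
P̄ = F·P·Fᵀ + Q = [11 -3; -3 7]
S = H·P̄·Hᵀ + R = [97 104; 104 128]
K = P̄·Hᵀ·S⁻¹ = [1/10 -29/80; 14/25 -33/100]
x' − x̄ = [12/5, -4/25] = K·y
y = (KᵀK)⁻¹·Kᵀ·(x' − x̄) = [-5, -8]
z = y + H·x̄ = [-5, -8] + [8, 10] = [3, 2]

z = [3, 2]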